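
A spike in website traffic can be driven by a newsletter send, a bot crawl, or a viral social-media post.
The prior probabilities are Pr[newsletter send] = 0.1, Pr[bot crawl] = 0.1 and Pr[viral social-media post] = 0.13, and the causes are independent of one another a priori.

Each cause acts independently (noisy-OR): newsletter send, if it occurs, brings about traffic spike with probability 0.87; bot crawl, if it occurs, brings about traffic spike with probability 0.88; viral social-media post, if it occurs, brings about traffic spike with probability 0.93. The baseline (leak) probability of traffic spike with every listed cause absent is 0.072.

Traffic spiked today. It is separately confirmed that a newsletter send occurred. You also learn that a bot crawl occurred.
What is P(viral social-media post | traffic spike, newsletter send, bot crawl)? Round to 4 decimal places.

Under noisy-OR, P(traffic spike | causes) = 1 − (1−0.072)·∏(1−qᵢ) over the active causes.
Weight on viral social-media post=true, given the evidence: 0.998987·0.13 = 0.129868
Denominator P(traffic spike | newsletter send, bot crawl): 0.985523·0.87 + 0.998987·0.13 = 0.987273
Posterior = 0.129868 / 0.987273 ≈ 0.1315

P(viral social-media post | traffic spike, newsletter send, bot crawl) ≈ 0.1315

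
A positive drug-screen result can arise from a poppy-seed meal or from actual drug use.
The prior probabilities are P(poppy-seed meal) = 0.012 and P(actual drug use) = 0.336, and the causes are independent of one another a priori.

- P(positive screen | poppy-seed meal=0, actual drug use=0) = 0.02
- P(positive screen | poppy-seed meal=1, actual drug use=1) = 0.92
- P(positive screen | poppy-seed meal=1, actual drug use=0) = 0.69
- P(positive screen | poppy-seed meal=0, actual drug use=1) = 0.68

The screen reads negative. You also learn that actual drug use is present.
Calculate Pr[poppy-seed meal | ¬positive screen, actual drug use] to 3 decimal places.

Pr[poppy-seed meal | ¬positive screen, actual drug use] ≈ 0.003

P(¬positive screen | actual drug use) = 0.32×0.988 + 0.08×0.012 = 0.316160 + 0.000960 = 0.317120
Restricting to configurations with poppy-seed meal present: 0.08×0.012 = 0.000960.
P(poppy-seed meal | ¬positive screen, actual drug use) = 0.000960 / 0.317120 ≈ 0.003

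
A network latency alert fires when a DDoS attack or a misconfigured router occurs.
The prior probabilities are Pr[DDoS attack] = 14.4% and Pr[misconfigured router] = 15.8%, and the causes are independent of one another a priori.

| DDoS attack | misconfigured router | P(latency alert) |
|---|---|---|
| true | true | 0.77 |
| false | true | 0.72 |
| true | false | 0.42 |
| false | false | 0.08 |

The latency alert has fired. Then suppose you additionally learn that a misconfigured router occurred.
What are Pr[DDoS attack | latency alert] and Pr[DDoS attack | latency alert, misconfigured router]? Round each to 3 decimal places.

Pr[DDoS attack | latency alert] ≈ 0.306; Pr[DDoS attack | latency alert, misconfigured router] ≈ 0.152

P(latency alert) = 0.08*0.856*0.842 + 0.72*0.856*0.158 + 0.42*0.144*0.842 + 0.77*0.144*0.158 = 0.057660 + 0.097379 + 0.050924 + 0.017519 = 0.223482
The DDoS attack-present share is 0.050924 + 0.017519 = 0.068443.
P(DDoS attack | latency alert) = 0.068443 / 0.223482 ≈ 0.306

Now also conditioning on misconfigured router=true:
P(latency alert | misconfigured router) = 0.72·0.856 + 0.77·0.144 = 0.616320 + 0.110880 = 0.727200
Of this, 0.110880 comes from 0.77·0.144 (the DDoS attack=true cases).
P(DDoS attack | latency alert, misconfigured router) = 0.110880 / 0.727200 ≈ 0.152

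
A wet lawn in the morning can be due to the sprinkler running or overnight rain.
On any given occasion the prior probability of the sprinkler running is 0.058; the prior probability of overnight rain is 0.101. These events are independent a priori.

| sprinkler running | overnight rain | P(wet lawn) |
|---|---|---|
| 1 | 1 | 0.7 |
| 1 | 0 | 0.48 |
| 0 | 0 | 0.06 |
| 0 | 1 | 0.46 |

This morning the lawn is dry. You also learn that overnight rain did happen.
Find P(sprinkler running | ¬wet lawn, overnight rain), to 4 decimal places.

P(¬wet lawn | overnight rain) = 0.54·0.942 + 0.3·0.058 = 0.508680 + 0.017400 = 0.526080
Of this, 0.017400 comes from 0.3·0.058 (the sprinkler running=true cases).
So P(sprinkler running | ¬wet lawn, overnight rain) = 0.017400/0.526080 ≈ 0.0331.

P(sprinkler running | ¬wet lawn, overnight rain) ≈ 0.0331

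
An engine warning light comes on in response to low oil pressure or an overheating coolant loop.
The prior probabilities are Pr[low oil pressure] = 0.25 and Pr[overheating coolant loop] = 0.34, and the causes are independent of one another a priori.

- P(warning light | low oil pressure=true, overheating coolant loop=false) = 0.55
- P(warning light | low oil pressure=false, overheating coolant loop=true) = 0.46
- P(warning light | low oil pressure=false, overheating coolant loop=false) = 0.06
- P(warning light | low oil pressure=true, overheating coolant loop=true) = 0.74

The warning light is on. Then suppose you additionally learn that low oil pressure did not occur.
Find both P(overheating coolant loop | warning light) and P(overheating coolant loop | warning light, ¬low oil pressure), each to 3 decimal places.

P(warning light) = 0.06*0.75*0.66 + 0.46*0.75*0.34 + 0.55*0.25*0.66 + 0.74*0.25*0.34 = 0.029700 + 0.117300 + 0.090750 + 0.062900 = 0.300650
The overheating coolant loop-present share is 0.117300 + 0.062900 = 0.180200.
So P(overheating coolant loop | warning light) = 0.180200/0.300650 ≈ 0.599.

Now also conditioning on low oil pressure≠true:
P(warning light | ¬low oil pressure) = 0.06·0.66 + 0.46·0.34 = 0.039600 + 0.156400 = 0.196000
Restricting to configurations with overheating coolant loop present: 0.46·0.34 = 0.156400.
P(overheating coolant loop | warning light, ¬low oil pressure) = 0.156400 / 0.196000 ≈ 0.798
Ruling out low oil pressure raises the posterior on overheating coolant loop — the flip side of explaining away.

P(overheating coolant loop | warning light) ≈ 0.599; P(overheating coolant loop | warning light, ¬low oil pressure) ≈ 0.798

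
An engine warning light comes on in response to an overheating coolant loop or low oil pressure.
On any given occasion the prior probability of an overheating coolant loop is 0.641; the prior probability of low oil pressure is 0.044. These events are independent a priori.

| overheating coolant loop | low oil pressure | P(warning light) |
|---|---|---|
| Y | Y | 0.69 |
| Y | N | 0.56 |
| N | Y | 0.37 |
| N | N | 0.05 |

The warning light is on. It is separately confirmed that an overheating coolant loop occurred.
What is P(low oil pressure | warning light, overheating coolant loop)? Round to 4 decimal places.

P(low oil pressure | warning light, overheating coolant loop) ≈ 0.0537

By total probability over both values of low oil pressure:
  P(warning light | overheating coolant loop) = 0.56·0.956 + 0.69·0.044
        = 0.535360 + 0.030360 = 0.565720
The terms with low oil pressure present sum to 0.030360, so
  P(low oil pressure | warning light, overheating coolant loop) = 0.030360 / 0.565720 ≈ 0.0537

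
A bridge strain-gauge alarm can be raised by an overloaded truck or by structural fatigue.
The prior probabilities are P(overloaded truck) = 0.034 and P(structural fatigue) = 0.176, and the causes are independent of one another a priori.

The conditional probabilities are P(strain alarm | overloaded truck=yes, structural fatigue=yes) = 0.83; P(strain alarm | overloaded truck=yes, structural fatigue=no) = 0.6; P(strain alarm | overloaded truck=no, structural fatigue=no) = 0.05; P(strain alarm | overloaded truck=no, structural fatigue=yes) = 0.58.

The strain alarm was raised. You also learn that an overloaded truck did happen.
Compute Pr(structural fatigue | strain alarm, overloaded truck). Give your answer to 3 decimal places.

Pr(structural fatigue | strain alarm, overloaded truck) ≈ 0.228

Enumerate both values of structural fatigue and weight by the priors:
  P(strain alarm | overloaded truck) = 0.6×0.824 + 0.83×0.176
        = 0.494400 + 0.146080 = 0.640480
Configurations with structural fatigue contribute 0.146080, so
  P(structural fatigue | strain alarm, overloaded truck) = 0.146080 / 0.640480 ≈ 0.228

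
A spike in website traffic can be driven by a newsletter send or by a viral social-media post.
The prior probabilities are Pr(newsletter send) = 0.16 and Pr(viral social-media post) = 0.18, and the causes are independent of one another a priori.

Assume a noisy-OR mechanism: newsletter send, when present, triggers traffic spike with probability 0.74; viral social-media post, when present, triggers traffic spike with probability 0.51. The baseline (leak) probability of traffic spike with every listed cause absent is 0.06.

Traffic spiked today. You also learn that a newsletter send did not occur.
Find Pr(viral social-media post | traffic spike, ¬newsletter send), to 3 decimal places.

Under noisy-OR, P(traffic spike | causes) = 1 − (1−0.06)·∏(1−qᵢ) over the active causes.
Enumerate both values of viral social-media post and weight by the priors:
  P(traffic spike | ¬newsletter send) = 0.06×0.82 + 0.5394×0.18
        = 0.049200 + 0.097092 = 0.146292
The terms with viral social-media post present sum to 0.097092, so
  P(viral social-media post | traffic spike, ¬newsletter send) = 0.097092 / 0.146292 ≈ 0.664

Pr(viral social-media post | traffic spike, ¬newsletter send) ≈ 0.664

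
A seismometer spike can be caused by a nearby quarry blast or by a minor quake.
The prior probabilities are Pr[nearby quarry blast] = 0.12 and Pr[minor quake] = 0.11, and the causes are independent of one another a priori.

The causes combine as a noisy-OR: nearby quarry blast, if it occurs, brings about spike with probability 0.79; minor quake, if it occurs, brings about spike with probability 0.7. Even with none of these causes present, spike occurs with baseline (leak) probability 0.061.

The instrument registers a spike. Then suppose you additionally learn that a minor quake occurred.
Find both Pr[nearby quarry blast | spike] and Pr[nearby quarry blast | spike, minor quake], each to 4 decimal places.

Under noisy-OR, P(spike | causes) = 1 − (1−0.061)·∏(1−qᵢ) over the active causes.
P(spike) = 0.061·0.88·0.89 + 0.7183·0.88·0.11 + 0.80281·0.12·0.89 + 0.940843·0.12·0.11 = 0.047775 + 0.069531 + 0.085740 + 0.012419 = 0.215465
The nearby quarry blast-present share is 0.085740 + 0.012419 = 0.098159.
P(nearby quarry blast | spike) = 0.098159 / 0.215465 ≈ 0.4556

Now condition on the additional information:
By total probability over both values of nearby quarry blast:
  P(spike | minor quake) = 0.7183×0.88 + 0.940843×0.12
        = 0.632104 + 0.112901 = 0.745005
Configurations with nearby quarry blast contribute 0.112901, so
  P(nearby quarry blast | spike, minor quake) = 0.112901 / 0.745005 ≈ 0.1515
Conditioning on minor quake lowers the posterior on nearby quarry blast: the classic explaining-away effect in a common-effect structure.

Pr[nearby quarry blast | spike] ≈ 0.4556; Pr[nearby quarry blast | spike, minor quake] ≈ 0.1515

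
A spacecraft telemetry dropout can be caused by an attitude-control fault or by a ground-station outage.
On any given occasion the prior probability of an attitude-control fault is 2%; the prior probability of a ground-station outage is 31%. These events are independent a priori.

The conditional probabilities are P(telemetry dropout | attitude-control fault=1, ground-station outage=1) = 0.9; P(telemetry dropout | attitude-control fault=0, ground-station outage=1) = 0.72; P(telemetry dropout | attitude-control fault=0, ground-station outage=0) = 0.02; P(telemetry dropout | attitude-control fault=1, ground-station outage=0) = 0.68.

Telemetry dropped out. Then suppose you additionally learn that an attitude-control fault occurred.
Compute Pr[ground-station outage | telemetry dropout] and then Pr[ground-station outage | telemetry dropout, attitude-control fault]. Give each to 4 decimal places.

Weight on ground-station outage=true, given the evidence: 0.218736 + 0.005580 = 0.224316
Normalizer over all consistent configurations: 0.02*0.98*0.69 + 0.72*0.98*0.31 + 0.68*0.02*0.69 + 0.9*0.02*0.31 = 0.247224
Posterior = 0.224316 / 0.247224 ≈ 0.9073

Now also conditioning on attitude-control fault=true:
P(telemetry dropout | attitude-control fault) = 0.68·0.69 + 0.9·0.31 = 0.469200 + 0.279000 = 0.748200
Of this, 0.279000 comes from 0.9·0.31 (the ground-station outage=true cases).
So P(ground-station outage | telemetry dropout, attitude-control fault) = 0.279000/0.748200 ≈ 0.3729.

Pr[ground-station outage | telemetry dropout] ≈ 0.9073; Pr[ground-station outage | telemetry dropout, attitude-control fault] ≈ 0.3729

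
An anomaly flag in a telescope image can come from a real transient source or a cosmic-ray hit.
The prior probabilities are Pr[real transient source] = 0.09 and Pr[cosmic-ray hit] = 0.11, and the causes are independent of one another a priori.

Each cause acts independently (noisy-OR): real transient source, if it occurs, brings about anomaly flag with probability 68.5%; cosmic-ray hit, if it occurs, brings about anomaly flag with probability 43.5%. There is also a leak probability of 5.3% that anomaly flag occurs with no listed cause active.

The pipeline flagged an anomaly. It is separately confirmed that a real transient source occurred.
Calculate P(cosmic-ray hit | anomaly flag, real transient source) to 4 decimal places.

Under noisy-OR, P(anomaly flag | causes) = 1 − (1−0.053)·∏(1−qᵢ) over the active causes.
Weight on cosmic-ray hit=true, given the evidence: 0.831458·0.11 = 0.091460
Normalizer over all consistent configurations: 0.701695·0.89 + 0.831458·0.11 = 0.715969
P(cosmic-ray hit | anomaly flag, real transient source) = 0.091460/0.715969 ≈ 0.1277

P(cosmic-ray hit | anomaly flag, real transient source) ≈ 0.1277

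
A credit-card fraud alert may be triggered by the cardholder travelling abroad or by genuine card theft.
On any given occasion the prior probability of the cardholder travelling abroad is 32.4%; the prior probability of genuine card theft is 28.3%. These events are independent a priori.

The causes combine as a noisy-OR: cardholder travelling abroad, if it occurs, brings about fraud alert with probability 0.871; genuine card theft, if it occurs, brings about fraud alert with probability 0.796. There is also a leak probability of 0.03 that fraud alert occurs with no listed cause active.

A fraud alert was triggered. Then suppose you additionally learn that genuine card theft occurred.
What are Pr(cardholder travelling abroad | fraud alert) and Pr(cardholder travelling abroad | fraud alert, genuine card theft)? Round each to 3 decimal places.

Pr(cardholder travelling abroad | fraud alert) ≈ 0.635; Pr(cardholder travelling abroad | fraud alert, genuine card theft) ≈ 0.368

Under noisy-OR, P(fraud alert | causes) = 1 − (1−0.03)·∏(1−qᵢ) over the active causes.
For the numerator, keep only cardholder travelling abroad=true terms: 0.203239 + 0.089351 = 0.292590
Denominator P(fraud alert): 0.03*0.676*0.717 + 0.80212*0.676*0.283 + 0.87487*0.324*0.717 + 0.974473*0.324*0.283 = 0.460583
P(cardholder travelling abroad | fraud alert) = 0.292590/0.460583 ≈ 0.635

Now also conditioning on genuine card theft=true:
Weight on cardholder travelling abroad=true, given the evidence: 0.974473·0.324 = 0.315729
The normalizing constant is 0.80212·0.676 + 0.974473·0.324 = 0.857962
P(cardholder travelling abroad | fraud alert, genuine card theft) = 0.315729/0.857962 ≈ 0.368
Conditioning on genuine card theft lowers the posterior on cardholder travelling abroad: the classic explaining-away effect in a common-effect structure.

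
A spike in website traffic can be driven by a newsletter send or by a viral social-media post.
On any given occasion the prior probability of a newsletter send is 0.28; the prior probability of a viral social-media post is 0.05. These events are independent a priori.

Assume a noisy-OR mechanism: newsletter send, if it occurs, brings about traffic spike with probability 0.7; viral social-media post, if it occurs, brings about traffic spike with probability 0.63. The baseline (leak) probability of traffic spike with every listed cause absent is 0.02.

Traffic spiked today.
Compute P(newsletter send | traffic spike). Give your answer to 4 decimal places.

P(newsletter send | traffic spike) ≈ 0.8454

Under noisy-OR, P(traffic spike | causes) = 1 − (1−0.02)·∏(1−qᵢ) over the active causes.
By total probability over the 4 (newsletter send, viral social-media post) configurations:
  P(traffic spike) = 0.02×0.72×0.95 + 0.6374×0.72×0.05 + 0.706×0.28×0.95 + 0.89122×0.28×0.05
        = 0.013680 + 0.022946 + 0.187796 + 0.012477 = 0.236899
Keeping only the newsletter send-present terms gives 0.200273, so
  P(newsletter send | traffic spike) = 0.200273 / 0.236899 ≈ 0.8454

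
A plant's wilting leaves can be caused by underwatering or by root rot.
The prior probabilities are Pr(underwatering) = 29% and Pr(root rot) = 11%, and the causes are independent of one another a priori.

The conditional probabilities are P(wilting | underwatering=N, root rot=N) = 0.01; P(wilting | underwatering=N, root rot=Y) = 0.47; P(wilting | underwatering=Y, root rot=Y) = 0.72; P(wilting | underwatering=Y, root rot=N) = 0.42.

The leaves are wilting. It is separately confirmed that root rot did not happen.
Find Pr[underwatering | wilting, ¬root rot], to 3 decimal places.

Weight on underwatering=true, given the evidence: 0.42*0.29 = 0.121800
Denominator P(wilting | ¬root rot): 0.01*0.71 + 0.42*0.29 = 0.128900
Posterior = 0.121800 / 0.128900 ≈ 0.945

Pr[underwatering | wilting, ¬root rot] ≈ 0.945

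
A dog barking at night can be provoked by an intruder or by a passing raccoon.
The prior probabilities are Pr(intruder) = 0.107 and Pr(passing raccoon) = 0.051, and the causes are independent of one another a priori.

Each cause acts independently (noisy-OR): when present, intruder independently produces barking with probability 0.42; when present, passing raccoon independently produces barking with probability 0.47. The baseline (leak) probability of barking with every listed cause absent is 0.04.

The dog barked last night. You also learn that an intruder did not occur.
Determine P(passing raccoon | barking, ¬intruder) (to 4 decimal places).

Under noisy-OR, P(barking | causes) = 1 − (1−0.04)·∏(1−qᵢ) over the active causes.
P(barking | ¬intruder) = 0.04*0.949 + 0.4912*0.051 = 0.037960 + 0.025051 = 0.063011
Restricting to configurations with passing raccoon present: 0.4912*0.051 = 0.025051.
Hence the posterior is 0.025051/0.063011 ≈ 0.3976.

P(passing raccoon | barking, ¬intruder) ≈ 0.3976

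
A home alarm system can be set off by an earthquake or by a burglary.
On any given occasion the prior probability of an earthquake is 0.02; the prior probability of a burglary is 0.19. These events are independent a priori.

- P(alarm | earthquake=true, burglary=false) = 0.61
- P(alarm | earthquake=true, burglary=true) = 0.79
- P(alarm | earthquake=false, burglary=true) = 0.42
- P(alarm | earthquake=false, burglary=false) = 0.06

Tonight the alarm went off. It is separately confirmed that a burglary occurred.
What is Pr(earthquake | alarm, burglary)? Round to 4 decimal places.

For the numerator, keep only earthquake=true terms: 0.79·0.02 = 0.015800
Normalizer over all consistent configurations: 0.42·0.98 + 0.79·0.02 = 0.427400
P(earthquake | alarm, burglary) = 0.015800/0.427400 ≈ 0.0370

Pr(earthquake | alarm, burglary) ≈ 0.0370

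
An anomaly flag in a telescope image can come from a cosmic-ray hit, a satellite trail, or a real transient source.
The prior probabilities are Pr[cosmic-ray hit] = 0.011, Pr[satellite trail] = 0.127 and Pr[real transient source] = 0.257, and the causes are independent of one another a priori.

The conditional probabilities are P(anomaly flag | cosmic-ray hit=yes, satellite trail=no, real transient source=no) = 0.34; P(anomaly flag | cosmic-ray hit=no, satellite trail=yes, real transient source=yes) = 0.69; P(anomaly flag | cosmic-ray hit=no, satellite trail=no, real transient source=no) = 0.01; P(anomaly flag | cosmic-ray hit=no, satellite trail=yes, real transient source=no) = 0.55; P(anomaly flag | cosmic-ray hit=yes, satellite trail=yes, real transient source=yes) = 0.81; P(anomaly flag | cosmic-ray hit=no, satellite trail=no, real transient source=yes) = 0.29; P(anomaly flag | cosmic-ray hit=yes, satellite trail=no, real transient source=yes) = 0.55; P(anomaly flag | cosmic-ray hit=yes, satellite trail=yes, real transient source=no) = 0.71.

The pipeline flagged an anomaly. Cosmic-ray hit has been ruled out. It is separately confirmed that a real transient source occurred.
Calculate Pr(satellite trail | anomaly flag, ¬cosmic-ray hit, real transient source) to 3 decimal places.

Sum P(anomaly flag|·) weighted by the priors over both values of satellite trail:
  P(anomaly flag | ¬cosmic-ray hit, real transient source) = 0.29*0.873 + 0.69*0.127
        = 0.253170 + 0.087630 = 0.340800
Configurations with satellite trail contribute 0.087630, so
  P(satellite trail | anomaly flag, ¬cosmic-ray hit, real transient source) = 0.087630 / 0.340800 ≈ 0.257

Pr(satellite trail | anomaly flag, ¬cosmic-ray hit, real transient source) ≈ 0.257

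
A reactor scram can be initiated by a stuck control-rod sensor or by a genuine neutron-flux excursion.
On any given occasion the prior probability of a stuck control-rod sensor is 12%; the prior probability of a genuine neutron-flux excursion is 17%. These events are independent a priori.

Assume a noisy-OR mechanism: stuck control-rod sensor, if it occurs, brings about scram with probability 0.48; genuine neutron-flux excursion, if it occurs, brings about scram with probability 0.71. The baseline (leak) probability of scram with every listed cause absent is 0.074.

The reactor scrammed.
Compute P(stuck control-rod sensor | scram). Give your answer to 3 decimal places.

Under noisy-OR, P(scram | causes) = 1 − (1−0.074)·∏(1−qᵢ) over the active causes.
P(scram) = 0.074*0.88*0.83 + 0.73146*0.88*0.17 + 0.51848*0.12*0.83 + 0.860359*0.12*0.17 = 0.054050 + 0.109426 + 0.051641 + 0.017551 = 0.232668
Restricting to configurations with stuck control-rod sensor present: 0.051641 + 0.017551 = 0.069192.
P(stuck control-rod sensor | scram) = 0.069192 / 0.232668 ≈ 0.297

P(stuck control-rod sensor | scram) ≈ 0.297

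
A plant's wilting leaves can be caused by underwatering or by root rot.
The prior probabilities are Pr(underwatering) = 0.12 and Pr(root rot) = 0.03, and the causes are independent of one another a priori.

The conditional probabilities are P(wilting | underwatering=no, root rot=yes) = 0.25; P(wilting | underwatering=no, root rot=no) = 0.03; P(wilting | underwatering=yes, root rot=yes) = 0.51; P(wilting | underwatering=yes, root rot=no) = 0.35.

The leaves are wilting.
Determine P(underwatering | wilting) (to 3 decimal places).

P(underwatering | wilting) ≈ 0.569

P(wilting) = 0.03·0.88·0.97 + 0.25·0.88·0.03 + 0.35·0.12·0.97 + 0.51·0.12·0.03 = 0.025608 + 0.006600 + 0.040740 + 0.001836 = 0.074784
Restricting to configurations with underwatering present: 0.040740 + 0.001836 = 0.042576.
So P(underwatering | wilting) = 0.042576/0.074784 ≈ 0.569.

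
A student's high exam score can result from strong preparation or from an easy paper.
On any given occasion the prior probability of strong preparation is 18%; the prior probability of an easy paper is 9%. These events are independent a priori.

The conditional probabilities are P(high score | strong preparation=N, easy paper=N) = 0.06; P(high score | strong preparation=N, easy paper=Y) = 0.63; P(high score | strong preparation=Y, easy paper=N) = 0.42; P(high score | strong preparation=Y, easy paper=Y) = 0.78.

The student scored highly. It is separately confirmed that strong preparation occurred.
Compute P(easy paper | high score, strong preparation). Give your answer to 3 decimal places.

P(easy paper | high score, strong preparation) ≈ 0.155

For the numerator, keep only easy paper=true terms: 0.78×0.09 = 0.070200
Normalizer over all consistent configurations: 0.42×0.91 + 0.78×0.09 = 0.452400
Posterior = 0.070200 / 0.452400 ≈ 0.155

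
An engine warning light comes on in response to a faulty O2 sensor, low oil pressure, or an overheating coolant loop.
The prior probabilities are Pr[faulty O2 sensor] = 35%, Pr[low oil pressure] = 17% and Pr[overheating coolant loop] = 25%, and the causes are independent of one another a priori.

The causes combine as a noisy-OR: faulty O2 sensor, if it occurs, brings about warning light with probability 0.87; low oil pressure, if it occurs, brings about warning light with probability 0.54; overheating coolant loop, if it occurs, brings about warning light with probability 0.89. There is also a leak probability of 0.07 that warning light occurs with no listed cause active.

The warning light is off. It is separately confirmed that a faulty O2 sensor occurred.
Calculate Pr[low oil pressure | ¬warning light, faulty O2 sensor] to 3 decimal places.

Pr[low oil pressure | ¬warning light, faulty O2 sensor] ≈ 0.086

Under noisy-OR, P(warning light | causes) = 1 − (1−0.07)·∏(1−qᵢ) over the active causes.
P(¬warning light | faulty O2 sensor) = 0.1209×0.83×0.75 + 0.013299×0.83×0.25 + 0.055614×0.17×0.75 + 0.006118×0.17×0.25 = 0.075260 + 0.002760 + 0.007091 + 0.000260 = 0.085371
Of this, 0.007351 comes from 0.007091 + 0.000260 (the low oil pressure=true cases).
So P(low oil pressure | ¬warning light, faulty O2 sensor) = 0.007351/0.085371 ≈ 0.086.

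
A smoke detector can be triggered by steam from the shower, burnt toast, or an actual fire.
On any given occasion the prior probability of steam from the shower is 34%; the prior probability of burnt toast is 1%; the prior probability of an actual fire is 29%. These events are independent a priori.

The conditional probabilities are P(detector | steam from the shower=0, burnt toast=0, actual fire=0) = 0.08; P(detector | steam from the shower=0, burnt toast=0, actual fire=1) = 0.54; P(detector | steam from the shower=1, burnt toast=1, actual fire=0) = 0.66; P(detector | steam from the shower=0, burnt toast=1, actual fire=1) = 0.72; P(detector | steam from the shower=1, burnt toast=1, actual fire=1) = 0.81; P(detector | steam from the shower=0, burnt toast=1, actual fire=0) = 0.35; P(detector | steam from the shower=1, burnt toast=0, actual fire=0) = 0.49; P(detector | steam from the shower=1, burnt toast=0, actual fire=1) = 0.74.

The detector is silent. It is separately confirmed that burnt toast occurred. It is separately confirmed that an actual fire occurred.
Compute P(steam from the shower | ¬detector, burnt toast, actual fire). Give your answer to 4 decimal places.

P(¬detector | burnt toast, actual fire) = 0.28*0.66 + 0.19*0.34 = 0.184800 + 0.064600 = 0.249400
Of this, 0.064600 comes from 0.19*0.34 (the steam from the shower=true cases).
P(steam from the shower | ¬detector, burnt toast, actual fire) = 0.064600 / 0.249400 ≈ 0.2590

P(steam from the shower | ¬detector, burnt toast, actual fire) ≈ 0.2590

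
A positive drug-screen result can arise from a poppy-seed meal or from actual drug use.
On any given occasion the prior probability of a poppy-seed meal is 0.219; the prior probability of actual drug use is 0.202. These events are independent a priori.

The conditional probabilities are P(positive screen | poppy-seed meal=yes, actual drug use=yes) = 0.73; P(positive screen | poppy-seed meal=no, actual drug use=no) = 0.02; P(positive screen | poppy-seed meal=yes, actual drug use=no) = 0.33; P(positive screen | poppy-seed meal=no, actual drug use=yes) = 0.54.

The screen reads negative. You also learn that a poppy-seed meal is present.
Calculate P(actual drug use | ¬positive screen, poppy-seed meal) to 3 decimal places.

P(actual drug use | ¬positive screen, poppy-seed meal) ≈ 0.093

P(¬positive screen | poppy-seed meal) = 0.67·0.798 + 0.27·0.202 = 0.534660 + 0.054540 = 0.589200
The actual drug use-present share is 0.27·0.202 = 0.054540.
So P(actual drug use | ¬positive screen, poppy-seed meal) = 0.054540/0.589200 ≈ 0.093.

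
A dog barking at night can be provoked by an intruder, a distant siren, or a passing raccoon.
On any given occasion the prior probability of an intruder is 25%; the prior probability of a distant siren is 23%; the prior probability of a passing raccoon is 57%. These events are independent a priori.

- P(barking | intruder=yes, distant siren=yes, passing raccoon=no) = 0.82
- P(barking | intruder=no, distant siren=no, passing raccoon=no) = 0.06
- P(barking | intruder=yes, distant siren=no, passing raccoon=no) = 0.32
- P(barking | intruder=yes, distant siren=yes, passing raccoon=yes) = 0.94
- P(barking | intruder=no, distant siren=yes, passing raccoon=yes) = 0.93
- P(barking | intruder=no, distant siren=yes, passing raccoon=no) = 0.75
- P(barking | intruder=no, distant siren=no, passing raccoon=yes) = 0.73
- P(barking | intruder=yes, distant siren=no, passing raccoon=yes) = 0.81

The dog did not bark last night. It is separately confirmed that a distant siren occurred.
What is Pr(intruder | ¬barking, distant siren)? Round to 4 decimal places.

Pr(intruder | ¬barking, distant siren) ≈ 0.2015

By total probability over the 4 (intruder, passing raccoon) configurations:
  P(¬barking | distant siren) = 0.25·0.75·0.43 + 0.07·0.75·0.57 + 0.18·0.25·0.43 + 0.06·0.25·0.57
        = 0.080625 + 0.029925 + 0.019350 + 0.008550 = 0.138450
The terms with intruder present sum to 0.027900, so
  P(intruder | ¬barking, distant siren) = 0.027900 / 0.138450 ≈ 0.2015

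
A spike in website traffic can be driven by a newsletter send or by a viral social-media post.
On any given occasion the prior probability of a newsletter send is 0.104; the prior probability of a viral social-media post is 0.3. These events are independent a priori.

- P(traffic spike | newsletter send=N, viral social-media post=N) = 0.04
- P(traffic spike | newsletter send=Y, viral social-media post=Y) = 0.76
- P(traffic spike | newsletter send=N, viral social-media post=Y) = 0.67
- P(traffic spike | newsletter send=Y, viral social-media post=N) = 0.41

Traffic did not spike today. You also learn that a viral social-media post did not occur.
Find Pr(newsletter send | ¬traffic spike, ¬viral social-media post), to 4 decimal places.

Pr(newsletter send | ¬traffic spike, ¬viral social-media post) ≈ 0.0666

Sum P(¬traffic spike|·) weighted by the priors over both values of newsletter send:
  P(¬traffic spike | ¬viral social-media post) = 0.96×0.896 + 0.59×0.104
        = 0.860160 + 0.061360 = 0.921520
Keeping only the newsletter send-present terms gives 0.061360, so
  P(newsletter send | ¬traffic spike, ¬viral social-media post) = 0.061360 / 0.921520 ≈ 0.0666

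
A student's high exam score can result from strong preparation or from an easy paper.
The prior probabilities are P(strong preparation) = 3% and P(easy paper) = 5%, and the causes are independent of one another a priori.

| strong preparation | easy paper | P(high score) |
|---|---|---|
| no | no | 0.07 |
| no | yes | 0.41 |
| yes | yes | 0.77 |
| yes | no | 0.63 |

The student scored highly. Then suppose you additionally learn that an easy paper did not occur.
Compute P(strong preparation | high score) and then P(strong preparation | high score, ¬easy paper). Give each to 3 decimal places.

For the numerator, keep only strong preparation=true terms: 0.017955 + 0.001155 = 0.019110
Normalizer over all consistent configurations: 0.07·0.97·0.95 + 0.41·0.97·0.05 + 0.63·0.03·0.95 + 0.77·0.03·0.05 = 0.103500
P(strong preparation | high score) = 0.019110/0.103500 ≈ 0.185

With the extra evidence:
Numerator (weight on configurations with strong preparation): 0.63×0.03 = 0.018900
Normalizer over all consistent configurations: 0.07×0.97 + 0.63×0.03 = 0.086800
Posterior = 0.018900 / 0.086800 ≈ 0.218
With easy paper excluded, strong preparation must carry more of the explanatory weight for the high score.

P(strong preparation | high score) ≈ 0.185; P(strong preparation | high score, ¬easy paper) ≈ 0.218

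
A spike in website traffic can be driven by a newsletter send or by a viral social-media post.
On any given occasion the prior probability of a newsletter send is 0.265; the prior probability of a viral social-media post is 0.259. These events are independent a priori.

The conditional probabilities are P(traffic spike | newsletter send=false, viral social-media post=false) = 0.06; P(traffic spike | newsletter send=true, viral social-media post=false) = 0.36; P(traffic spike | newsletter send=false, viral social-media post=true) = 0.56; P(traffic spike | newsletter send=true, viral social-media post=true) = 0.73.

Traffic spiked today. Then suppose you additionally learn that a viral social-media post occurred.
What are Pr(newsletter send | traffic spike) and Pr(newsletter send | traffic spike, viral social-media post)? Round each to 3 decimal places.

Numerator (weight on configurations with newsletter send): 0.070691 + 0.050104 = 0.120795
Normalizer over all consistent configurations: 0.06·0.735·0.741 + 0.56·0.735·0.259 + 0.36·0.265·0.741 + 0.73·0.265·0.259 = 0.260077
P(newsletter send | traffic spike) = 0.120795/0.260077 ≈ 0.464

Now condition on the additional information:
P(traffic spike | viral social-media post) = 0.56·0.735 + 0.73·0.265 = 0.411600 + 0.193450 = 0.605050
The newsletter send-present share is 0.73·0.265 = 0.193450.
Hence the posterior is 0.193450/0.605050 ≈ 0.320.
— viral social-media post explains away the evidence for newsletter send.

Pr(newsletter send | traffic spike) ≈ 0.464; Pr(newsletter send | traffic spike, viral social-media post) ≈ 0.320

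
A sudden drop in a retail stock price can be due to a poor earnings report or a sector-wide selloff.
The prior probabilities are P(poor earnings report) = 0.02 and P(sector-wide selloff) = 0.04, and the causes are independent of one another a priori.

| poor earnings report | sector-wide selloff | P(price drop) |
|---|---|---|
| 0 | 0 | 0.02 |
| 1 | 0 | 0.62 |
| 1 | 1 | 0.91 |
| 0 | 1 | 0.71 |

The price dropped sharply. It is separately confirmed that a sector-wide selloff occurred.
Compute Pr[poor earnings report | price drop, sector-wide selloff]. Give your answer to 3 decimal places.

By total probability over both values of poor earnings report:
  P(price drop | sector-wide selloff) = 0.71*0.98 + 0.91*0.02
        = 0.695800 + 0.018200 = 0.714000
The terms with poor earnings report present sum to 0.018200, so
  P(poor earnings report | price drop, sector-wide selloff) = 0.018200 / 0.714000 ≈ 0.025

Pr[poor earnings report | price drop, sector-wide selloff] ≈ 0.025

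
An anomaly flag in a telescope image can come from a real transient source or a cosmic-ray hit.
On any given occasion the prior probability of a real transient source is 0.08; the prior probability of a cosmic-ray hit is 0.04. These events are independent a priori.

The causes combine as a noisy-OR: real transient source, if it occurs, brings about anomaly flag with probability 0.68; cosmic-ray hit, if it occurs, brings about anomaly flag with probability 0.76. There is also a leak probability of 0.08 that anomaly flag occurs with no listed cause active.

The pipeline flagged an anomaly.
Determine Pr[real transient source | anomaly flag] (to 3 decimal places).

Under noisy-OR, P(anomaly flag | causes) = 1 − (1−0.08)·∏(1−qᵢ) over the active causes.
Enumerate the 4 (real transient source, cosmic-ray hit) configurations and weight by the priors:
  P(anomaly flag) = 0.08×0.92×0.96 + 0.7792×0.92×0.04 + 0.7056×0.08×0.96 + 0.929344×0.08×0.04
        = 0.070656 + 0.028675 + 0.054190 + 0.002974 = 0.156495
Configurations with real transient source contribute 0.057164, so
  P(real transient source | anomaly flag) = 0.057164 / 0.156495 ≈ 0.365

Pr[real transient source | anomaly flag] ≈ 0.365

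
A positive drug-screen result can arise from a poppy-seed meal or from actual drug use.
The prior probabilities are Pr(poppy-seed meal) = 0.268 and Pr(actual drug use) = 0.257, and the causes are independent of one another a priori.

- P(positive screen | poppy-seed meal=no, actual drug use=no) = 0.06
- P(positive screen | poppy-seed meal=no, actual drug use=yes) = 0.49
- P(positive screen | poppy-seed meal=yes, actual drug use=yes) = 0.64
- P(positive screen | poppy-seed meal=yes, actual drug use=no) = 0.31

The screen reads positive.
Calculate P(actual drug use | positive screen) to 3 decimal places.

P(actual drug use | positive screen) ≈ 0.591

Sum P(positive screen|·) weighted by the priors over the 4 (poppy-seed meal, actual drug use) configurations:
  P(positive screen) = 0.06*0.732*0.743 + 0.49*0.732*0.257 + 0.31*0.268*0.743 + 0.64*0.268*0.257
        = 0.032633 + 0.092181 + 0.061728 + 0.044081 = 0.230623
Keeping only the actual drug use-present terms gives 0.136262, so
  P(actual drug use | positive screen) = 0.136262 / 0.230623 ≈ 0.591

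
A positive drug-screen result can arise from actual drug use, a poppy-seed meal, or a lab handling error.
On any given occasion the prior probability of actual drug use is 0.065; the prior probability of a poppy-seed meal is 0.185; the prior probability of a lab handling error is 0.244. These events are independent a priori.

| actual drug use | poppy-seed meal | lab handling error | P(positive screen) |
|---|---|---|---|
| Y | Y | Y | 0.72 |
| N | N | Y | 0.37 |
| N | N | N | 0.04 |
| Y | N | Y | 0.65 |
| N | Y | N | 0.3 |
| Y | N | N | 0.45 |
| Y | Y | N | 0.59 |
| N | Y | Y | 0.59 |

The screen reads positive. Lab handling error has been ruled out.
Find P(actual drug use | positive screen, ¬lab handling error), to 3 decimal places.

P(actual drug use | positive screen, ¬lab handling error) ≈ 0.273

Sum P(positive screen|·) weighted by the priors over the 4 (actual drug use, poppy-seed meal) configurations:
  P(positive screen | ¬lab handling error) = 0.04×0.935×0.815 + 0.3×0.935×0.185 + 0.45×0.065×0.815 + 0.59×0.065×0.185
        = 0.030481 + 0.051893 + 0.023839 + 0.007095 = 0.113308
Keeping only the actual drug use-present terms gives 0.030934, so
  P(actual drug use | positive screen, ¬lab handling error) = 0.030934 / 0.113308 ≈ 0.273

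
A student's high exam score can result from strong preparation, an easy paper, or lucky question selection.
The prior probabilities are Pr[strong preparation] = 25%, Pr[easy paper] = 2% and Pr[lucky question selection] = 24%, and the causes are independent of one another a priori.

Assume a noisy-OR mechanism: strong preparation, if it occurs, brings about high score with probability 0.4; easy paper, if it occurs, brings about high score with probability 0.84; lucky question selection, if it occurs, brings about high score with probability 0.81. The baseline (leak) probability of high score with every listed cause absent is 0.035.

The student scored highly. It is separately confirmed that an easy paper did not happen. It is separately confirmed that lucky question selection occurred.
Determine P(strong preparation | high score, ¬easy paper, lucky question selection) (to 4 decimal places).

P(strong preparation | high score, ¬easy paper, lucky question selection) ≈ 0.2665

Under noisy-OR, P(high score | causes) = 1 − (1−0.035)·∏(1−qᵢ) over the active causes.
Enumerate both values of strong preparation and weight by the priors:
  P(high score | ¬easy paper, lucky question selection) = 0.81665*0.75 + 0.88999*0.25
        = 0.612487 + 0.222497 = 0.834984
Configurations with strong preparation contribute 0.222497, so
  P(strong preparation | high score, ¬easy paper, lucky question selection) = 0.222497 / 0.834984 ≈ 0.2665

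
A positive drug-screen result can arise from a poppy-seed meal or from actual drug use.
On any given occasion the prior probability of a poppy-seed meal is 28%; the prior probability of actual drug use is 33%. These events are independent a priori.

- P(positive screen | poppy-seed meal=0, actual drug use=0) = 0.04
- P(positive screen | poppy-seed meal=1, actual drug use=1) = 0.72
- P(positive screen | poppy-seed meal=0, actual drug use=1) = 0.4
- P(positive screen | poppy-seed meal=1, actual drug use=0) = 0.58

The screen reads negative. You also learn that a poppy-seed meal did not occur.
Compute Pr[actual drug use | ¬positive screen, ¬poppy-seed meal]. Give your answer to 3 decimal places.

Pr[actual drug use | ¬positive screen, ¬poppy-seed meal] ≈ 0.235

Enumerate both values of actual drug use and weight by the priors:
  P(¬positive screen | ¬poppy-seed meal) = 0.96*0.67 + 0.6*0.33
        = 0.643200 + 0.198000 = 0.841200
Configurations with actual drug use contribute 0.198000, so
  P(actual drug use | ¬positive screen, ¬poppy-seed meal) = 0.198000 / 0.841200 ≈ 0.235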